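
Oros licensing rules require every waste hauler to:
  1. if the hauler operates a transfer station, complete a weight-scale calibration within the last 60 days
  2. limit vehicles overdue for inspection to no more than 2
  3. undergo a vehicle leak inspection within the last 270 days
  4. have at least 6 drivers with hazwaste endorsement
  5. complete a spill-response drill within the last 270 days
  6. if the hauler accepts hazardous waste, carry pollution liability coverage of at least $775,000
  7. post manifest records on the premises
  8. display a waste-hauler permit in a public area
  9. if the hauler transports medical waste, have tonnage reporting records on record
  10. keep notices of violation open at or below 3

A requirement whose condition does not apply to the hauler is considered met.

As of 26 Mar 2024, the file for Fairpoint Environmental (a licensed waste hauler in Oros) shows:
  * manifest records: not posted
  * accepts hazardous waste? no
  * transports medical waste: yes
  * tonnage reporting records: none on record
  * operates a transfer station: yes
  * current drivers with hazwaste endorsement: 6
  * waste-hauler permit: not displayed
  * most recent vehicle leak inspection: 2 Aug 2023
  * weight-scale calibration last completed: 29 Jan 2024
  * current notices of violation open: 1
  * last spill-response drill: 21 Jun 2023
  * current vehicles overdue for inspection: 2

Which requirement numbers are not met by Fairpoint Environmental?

1. condition 'operates a transfer station' holds; weight-scale calibration 57 days ago vs limit 60 → met
2. vehicles overdue for inspection 2 ≤ 2 → met
3. vehicle leak inspection 237 days ago vs limit 270 → met
4. drivers with hazwaste endorsement 6 ≥ 6 → met
5. spill-response drill 279 days ago vs limit 270 → not met
6. condition 'accepts hazardous waste' does not hold → requirement n/a → met
7. manifest records absent → not met
8. waste-hauler permit absent → not met
9. condition 'transports medical waste' holds; tonnage reporting records absent → not met
10. notices of violation open 1 ≤ 3 → met
Not met: 5, 7, 8, 9

5, 7, 8, 9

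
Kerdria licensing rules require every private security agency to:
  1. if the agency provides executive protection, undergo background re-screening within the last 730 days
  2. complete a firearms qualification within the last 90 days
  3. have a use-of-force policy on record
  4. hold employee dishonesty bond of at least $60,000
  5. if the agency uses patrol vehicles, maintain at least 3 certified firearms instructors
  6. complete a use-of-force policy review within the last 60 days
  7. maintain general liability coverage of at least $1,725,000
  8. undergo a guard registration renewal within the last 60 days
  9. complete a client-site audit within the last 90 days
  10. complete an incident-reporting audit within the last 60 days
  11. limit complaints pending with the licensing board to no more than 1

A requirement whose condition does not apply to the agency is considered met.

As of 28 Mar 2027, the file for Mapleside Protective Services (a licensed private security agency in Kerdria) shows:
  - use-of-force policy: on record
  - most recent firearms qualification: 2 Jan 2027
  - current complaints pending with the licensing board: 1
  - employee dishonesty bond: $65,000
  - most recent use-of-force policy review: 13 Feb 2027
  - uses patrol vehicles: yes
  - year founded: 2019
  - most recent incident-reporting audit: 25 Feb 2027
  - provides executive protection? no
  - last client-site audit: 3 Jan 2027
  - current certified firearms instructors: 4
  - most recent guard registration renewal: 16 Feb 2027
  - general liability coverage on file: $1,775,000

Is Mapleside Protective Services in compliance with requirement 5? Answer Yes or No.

5. condition 'uses patrol vehicles' holds; certified firearms instructors 4 ≥ 3 → met

Yes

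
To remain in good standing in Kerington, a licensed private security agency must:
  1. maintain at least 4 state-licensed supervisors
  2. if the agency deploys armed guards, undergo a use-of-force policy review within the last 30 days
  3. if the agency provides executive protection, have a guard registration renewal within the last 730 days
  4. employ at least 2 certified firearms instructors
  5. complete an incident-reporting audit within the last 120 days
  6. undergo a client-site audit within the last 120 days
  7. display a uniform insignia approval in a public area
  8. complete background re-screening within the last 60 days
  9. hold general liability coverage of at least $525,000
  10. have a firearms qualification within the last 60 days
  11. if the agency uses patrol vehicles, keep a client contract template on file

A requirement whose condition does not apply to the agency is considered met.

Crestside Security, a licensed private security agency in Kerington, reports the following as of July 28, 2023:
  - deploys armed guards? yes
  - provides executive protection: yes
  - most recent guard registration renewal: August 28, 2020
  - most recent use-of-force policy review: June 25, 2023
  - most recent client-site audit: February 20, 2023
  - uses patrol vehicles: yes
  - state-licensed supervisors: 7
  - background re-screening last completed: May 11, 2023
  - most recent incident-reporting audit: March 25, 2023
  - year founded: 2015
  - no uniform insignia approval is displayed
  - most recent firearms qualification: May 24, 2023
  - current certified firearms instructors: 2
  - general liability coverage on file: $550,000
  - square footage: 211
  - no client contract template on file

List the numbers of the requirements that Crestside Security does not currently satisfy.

1. state-licensed supervisors 7 ≥ 4 → met
2. condition 'deploys armed guards' holds; use-of-force policy review 33 days ago vs limit 30 → not met
3. condition 'provides executive protection' holds; guard registration renewal 1064 days ago vs limit 730 → not met
4. certified firearms instructors 2 ≥ 2 → met
5. incident-reporting audit 125 days ago vs limit 120 → not met
6. client-site audit 158 days ago vs limit 120 → not met
7. uniform insignia approval absent → not met
8. background re-screening 78 days ago vs limit 60 → not met
9. general liability coverage $550,000 ≥ $525,000 → met
10. firearms qualification 65 days ago vs limit 60 → not met
11. condition 'uses patrol vehicles' holds; client contract template absent → not met
Not met: 2, 3, 5, 6, 7, 8, 10, 11

2, 3, 5, 6, 7, 8, 10, 11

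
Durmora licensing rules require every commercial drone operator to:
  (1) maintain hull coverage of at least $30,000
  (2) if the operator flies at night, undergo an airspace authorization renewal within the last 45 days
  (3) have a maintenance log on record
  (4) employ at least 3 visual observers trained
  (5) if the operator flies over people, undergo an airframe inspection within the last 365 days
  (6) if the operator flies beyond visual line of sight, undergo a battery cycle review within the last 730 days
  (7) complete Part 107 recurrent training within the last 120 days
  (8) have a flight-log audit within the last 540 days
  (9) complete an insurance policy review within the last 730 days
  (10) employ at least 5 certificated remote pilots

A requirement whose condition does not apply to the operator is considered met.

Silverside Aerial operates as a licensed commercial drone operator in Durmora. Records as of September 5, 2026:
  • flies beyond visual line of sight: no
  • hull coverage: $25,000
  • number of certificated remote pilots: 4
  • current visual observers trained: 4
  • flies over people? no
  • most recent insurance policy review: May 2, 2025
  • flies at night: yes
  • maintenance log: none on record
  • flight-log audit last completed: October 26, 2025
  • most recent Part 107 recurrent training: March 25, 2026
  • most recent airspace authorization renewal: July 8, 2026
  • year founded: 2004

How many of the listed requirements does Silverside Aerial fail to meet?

5

1. hull coverage $25,000 < $30,000 → not met
2. condition 'flies at night' holds; airspace authorization renewal 59 days ago vs limit 45 → not met
3. maintenance log absent → not met
4. visual observers trained 4 ≥ 3 → met
5. condition 'flies over people' does not hold → requirement n/a → met
6. condition 'flies beyond visual line of sight' does not hold → requirement n/a → met
7. Part 107 recurrent training 164 days ago vs limit 120 → not met
8. flight-log audit 314 days ago vs limit 540 → met
9. insurance policy review 491 days ago vs limit 730 → met
10. certificated remote pilots 4 < 5 → not met
Not met: 5 of 10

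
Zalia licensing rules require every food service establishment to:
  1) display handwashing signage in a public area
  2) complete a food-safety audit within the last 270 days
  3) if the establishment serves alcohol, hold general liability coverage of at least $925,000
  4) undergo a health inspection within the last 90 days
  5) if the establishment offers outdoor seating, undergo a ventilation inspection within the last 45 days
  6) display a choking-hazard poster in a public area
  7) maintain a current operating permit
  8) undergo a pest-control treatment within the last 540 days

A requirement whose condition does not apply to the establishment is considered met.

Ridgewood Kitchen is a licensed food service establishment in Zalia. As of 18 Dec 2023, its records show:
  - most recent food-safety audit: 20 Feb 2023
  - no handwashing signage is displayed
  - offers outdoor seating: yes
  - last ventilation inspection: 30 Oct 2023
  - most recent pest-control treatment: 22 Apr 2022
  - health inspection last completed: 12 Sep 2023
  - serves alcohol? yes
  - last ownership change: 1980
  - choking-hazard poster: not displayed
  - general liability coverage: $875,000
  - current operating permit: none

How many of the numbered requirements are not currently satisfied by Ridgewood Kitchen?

8

1. handwashing signage absent → not met
2. food-safety audit 301 days ago vs limit 270 → not met
3. condition 'serves alcohol' holds; general liability coverage $875,000 < $925,000 → not met
4. health inspection 97 days ago vs limit 90 → not met
5. condition 'offers outdoor seating' holds; ventilation inspection 49 days ago vs limit 45 → not met
6. choking-hazard poster absent → not met
7. current operating permit absent → not met
8. pest-control treatment 605 days ago vs limit 540 → not met
Not met: 8 of 8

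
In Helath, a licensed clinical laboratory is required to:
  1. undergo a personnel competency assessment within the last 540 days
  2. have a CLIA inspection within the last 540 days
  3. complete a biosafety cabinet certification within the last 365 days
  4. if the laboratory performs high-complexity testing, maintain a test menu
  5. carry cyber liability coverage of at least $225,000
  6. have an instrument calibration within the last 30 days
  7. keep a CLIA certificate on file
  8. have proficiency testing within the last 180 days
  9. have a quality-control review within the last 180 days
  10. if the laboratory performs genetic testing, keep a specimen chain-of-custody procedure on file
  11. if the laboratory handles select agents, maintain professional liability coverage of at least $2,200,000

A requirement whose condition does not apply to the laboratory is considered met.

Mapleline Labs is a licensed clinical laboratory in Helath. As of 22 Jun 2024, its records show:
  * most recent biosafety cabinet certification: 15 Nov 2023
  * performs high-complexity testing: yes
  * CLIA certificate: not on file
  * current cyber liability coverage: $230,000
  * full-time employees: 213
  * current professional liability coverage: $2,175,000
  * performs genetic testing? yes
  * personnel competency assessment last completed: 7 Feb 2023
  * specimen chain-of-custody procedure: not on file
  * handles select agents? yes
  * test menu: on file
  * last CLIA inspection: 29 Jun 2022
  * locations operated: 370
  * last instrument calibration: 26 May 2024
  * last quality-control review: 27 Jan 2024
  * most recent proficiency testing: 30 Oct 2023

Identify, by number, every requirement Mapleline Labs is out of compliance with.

1. personnel competency assessment 501 days ago vs limit 540 → met
2. CLIA inspection 724 days ago vs limit 540 → not met
3. biosafety cabinet certification 220 days ago vs limit 365 → met
4. condition 'performs high-complexity testing' holds; test menu present → met
5. cyber liability coverage $230,000 ≥ $225,000 → met
6. instrument calibration 27 days ago vs limit 30 → met
7. CLIA certificate absent → not met
8. proficiency testing 236 days ago vs limit 180 → not met
9. quality-control review 147 days ago vs limit 180 → met
10. condition 'performs genetic testing' holds; specimen chain-of-custody procedure absent → not met
11. condition 'handles select agents' holds; professional liability coverage $2,175,000 < $2,200,000 → not met
Not met: 2, 7, 8, 10, 11

2, 7, 8, 10, 11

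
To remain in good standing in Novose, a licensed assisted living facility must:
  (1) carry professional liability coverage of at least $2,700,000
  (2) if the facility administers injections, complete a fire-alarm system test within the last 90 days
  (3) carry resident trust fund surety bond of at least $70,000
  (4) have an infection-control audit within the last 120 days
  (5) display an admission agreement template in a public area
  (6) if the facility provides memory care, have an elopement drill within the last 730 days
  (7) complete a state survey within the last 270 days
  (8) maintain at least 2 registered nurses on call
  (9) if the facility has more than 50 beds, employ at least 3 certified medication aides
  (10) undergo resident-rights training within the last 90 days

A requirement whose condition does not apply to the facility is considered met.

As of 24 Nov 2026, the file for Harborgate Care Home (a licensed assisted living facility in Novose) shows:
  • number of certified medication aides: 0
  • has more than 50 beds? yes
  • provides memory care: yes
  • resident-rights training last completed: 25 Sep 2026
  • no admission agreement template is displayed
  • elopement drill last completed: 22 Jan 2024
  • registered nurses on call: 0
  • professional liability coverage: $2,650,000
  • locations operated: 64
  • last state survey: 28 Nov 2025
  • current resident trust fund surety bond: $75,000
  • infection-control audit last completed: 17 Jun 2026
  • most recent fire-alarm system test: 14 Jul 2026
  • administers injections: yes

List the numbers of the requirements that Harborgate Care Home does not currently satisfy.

1. professional liability coverage $2,650,000 < $2,700,000 → not met
2. condition 'administers injections' holds; fire-alarm system test 133 days ago vs limit 90 → not met
3. resident trust fund surety bond $75,000 ≥ $70,000 → met
4. infection-control audit 160 days ago vs limit 120 → not met
5. admission agreement template absent → not met
6. condition 'provides memory care' holds; elopement drill 1037 days ago vs limit 730 → not met
7. state survey 361 days ago vs limit 270 → not met
8. registered nurses on call 0 < 2 → not met
9. condition 'has more than 50 beds' holds; certified medication aides 0 < 3 → not met
10. resident-rights training 60 days ago vs limit 90 → met
Not met: 1, 2, 4, 5, 6, 7, 8, 9

1, 2, 4, 5, 6, 7, 8, 9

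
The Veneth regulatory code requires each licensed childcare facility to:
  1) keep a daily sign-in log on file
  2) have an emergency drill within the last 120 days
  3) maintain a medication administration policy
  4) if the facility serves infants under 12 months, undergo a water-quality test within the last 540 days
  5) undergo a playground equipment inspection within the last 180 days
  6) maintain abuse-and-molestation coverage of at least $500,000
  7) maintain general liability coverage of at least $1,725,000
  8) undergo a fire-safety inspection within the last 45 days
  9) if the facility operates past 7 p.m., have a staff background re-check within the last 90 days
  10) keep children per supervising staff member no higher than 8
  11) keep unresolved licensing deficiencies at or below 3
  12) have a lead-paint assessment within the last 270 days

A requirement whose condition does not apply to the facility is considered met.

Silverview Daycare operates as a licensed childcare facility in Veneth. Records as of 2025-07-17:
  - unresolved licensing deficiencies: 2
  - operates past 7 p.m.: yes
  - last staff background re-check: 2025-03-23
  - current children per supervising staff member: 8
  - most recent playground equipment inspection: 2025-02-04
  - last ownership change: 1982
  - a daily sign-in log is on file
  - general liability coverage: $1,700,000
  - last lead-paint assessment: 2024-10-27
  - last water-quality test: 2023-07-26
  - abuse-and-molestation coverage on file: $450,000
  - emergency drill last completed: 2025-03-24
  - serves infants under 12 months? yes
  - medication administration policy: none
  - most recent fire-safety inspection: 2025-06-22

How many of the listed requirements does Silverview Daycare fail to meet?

1. daily sign-in log present → met
2. emergency drill 115 days ago vs limit 120 → met
3. medication administration policy absent → not met
4. condition 'serves infants under 12 months' holds; water-quality test 722 days ago vs limit 540 → not met
5. playground equipment inspection 163 days ago vs limit 180 → met
6. abuse-and-molestation coverage $450,000 < $500,000 → not met
7. general liability coverage $1,700,000 < $1,725,000 → not met
8. fire-safety inspection 25 days ago vs limit 45 → met
9. condition 'operates past 7 p.m.' holds; staff background re-check 116 days ago vs limit 90 → not met
10. children per supervising staff member 8 ≤ 8 → met
11. unresolved licensing deficiencies 2 ≤ 3 → met
12. lead-paint assessment 263 days ago vs limit 270 → met
Not met: 5 of 12

5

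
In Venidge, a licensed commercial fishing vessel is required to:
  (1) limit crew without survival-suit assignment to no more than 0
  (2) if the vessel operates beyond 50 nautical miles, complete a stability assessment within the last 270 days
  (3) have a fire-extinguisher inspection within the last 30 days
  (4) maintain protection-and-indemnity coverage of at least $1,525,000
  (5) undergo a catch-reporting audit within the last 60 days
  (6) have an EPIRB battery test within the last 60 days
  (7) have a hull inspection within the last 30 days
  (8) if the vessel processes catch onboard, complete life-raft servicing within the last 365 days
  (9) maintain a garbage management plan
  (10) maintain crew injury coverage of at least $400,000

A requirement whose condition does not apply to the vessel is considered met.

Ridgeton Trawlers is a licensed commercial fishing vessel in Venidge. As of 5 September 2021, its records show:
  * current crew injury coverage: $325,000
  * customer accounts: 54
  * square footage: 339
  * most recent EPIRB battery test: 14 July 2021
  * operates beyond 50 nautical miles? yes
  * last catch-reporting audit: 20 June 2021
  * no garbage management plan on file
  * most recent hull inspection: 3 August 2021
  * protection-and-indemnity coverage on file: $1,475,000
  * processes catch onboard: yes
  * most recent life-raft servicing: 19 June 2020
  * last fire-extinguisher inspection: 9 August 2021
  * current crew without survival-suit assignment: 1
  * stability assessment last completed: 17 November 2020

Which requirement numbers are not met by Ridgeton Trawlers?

1. crew without survival-suit assignment 1 > 0 → not met
2. condition 'operates beyond 50 nautical miles' holds; stability assessment 292 days ago vs limit 270 → not met
3. fire-extinguisher inspection 27 days ago vs limit 30 → met
4. protection-and-indemnity coverage $1,475,000 < $1,525,000 → not met
5. catch-reporting audit 77 days ago vs limit 60 → not met
6. EPIRB battery test 53 days ago vs limit 60 → met
7. hull inspection 33 days ago vs limit 30 → not met
8. condition 'processes catch onboard' holds; life-raft servicing 443 days ago vs limit 365 → not met
9. garbage management plan absent → not met
10. crew injury coverage $325,000 < $400,000 → not met
Not met: 1, 2, 4, 5, 7, 8, 9, 10

1, 2, 4, 5, 7, 8, 9, 10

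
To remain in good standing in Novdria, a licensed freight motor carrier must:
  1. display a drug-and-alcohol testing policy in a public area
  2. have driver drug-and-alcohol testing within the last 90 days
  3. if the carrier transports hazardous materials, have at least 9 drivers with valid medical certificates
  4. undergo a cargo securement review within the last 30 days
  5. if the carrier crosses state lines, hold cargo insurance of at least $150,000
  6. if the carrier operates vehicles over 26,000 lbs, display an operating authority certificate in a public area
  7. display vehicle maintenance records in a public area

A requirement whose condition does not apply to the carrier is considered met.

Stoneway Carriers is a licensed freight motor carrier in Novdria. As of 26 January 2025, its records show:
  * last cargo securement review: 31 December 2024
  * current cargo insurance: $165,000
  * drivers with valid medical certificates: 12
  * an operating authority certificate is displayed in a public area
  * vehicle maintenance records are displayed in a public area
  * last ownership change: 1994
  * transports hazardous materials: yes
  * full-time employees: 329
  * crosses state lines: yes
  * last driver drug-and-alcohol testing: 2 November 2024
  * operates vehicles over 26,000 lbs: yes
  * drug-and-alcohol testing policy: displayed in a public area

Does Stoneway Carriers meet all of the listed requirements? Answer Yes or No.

Yes

1. drug-and-alcohol testing policy present → met
2. driver drug-and-alcohol testing 85 days ago vs limit 90 → met
3. condition 'transports hazardous materials' holds; drivers with valid medical certificates 12 ≥ 9 → met
4. cargo securement review 26 days ago vs limit 30 → met
5. condition 'crosses state lines' holds; cargo insurance $165,000 ≥ $150,000 → met
6. condition 'operates vehicles over 26,000 lbs' holds; operating authority certificate present → met
7. vehicle maintenance records present → met
All met.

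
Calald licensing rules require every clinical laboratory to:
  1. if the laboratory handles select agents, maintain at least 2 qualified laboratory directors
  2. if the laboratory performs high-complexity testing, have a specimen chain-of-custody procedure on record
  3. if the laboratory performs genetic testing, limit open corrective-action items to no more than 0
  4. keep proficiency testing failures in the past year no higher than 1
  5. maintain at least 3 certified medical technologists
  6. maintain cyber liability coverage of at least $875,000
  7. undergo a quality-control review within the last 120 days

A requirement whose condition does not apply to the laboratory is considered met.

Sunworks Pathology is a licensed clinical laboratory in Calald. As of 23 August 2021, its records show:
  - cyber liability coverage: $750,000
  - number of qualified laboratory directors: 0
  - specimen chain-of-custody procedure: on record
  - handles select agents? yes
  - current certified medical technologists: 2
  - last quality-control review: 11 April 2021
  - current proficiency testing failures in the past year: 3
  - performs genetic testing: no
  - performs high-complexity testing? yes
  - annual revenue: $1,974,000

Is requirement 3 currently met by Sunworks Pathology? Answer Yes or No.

Yes

3. condition 'performs genetic testing' does not hold → requirement n/a → met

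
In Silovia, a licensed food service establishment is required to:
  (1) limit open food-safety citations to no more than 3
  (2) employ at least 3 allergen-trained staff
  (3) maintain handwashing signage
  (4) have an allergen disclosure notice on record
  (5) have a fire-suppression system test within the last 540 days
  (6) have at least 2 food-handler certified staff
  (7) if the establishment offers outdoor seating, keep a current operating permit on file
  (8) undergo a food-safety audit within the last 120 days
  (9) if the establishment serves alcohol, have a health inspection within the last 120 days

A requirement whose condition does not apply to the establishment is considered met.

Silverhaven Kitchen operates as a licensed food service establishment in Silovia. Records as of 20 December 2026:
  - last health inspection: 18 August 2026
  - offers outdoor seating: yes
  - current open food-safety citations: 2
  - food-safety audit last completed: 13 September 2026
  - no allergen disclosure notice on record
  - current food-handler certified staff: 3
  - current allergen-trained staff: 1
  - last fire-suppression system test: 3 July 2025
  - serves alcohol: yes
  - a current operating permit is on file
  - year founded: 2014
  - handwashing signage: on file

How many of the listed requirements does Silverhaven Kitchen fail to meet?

1. open food-safety citations 2 ≤ 3 → met
2. allergen-trained staff 1 < 3 → not met
3. handwashing signage present → met
4. allergen disclosure notice absent → not met
5. fire-suppression system test 535 days ago vs limit 540 → met
6. food-handler certified staff 3 ≥ 2 → met
7. condition 'offers outdoor seating' holds; current operating permit present → met
8. food-safety audit 98 days ago vs limit 120 → met
9. condition 'serves alcohol' holds; health inspection 124 days ago vs limit 120 → not met
Not met: 3 of 9

3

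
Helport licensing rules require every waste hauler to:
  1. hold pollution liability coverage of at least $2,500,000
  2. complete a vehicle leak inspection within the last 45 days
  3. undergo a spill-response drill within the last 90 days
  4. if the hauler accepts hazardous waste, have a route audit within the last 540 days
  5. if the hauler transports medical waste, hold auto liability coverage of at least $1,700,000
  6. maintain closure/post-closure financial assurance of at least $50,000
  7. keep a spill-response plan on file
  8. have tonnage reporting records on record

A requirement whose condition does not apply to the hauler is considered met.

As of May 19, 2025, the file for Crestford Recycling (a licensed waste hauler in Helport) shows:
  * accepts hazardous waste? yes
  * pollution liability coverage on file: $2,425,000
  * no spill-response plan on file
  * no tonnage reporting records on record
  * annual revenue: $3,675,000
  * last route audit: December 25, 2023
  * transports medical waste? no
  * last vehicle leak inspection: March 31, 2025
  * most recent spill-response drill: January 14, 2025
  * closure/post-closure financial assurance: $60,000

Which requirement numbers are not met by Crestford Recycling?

1. pollution liability coverage $2,425,000 < $2,500,000 → not met
2. vehicle leak inspection 49 days ago vs limit 45 → not met
3. spill-response drill 125 days ago vs limit 90 → not met
4. condition 'accepts hazardous waste' holds; route audit 511 days ago vs limit 540 → met
5. condition 'transports medical waste' does not hold → requirement n/a → met
6. closure/post-closure financial assurance $60,000 ≥ $50,000 → met
7. spill-response plan absent → not met
8. tonnage reporting records absent → not met
Not met: 1, 2, 3, 7, 8

1, 2, 3, 7, 8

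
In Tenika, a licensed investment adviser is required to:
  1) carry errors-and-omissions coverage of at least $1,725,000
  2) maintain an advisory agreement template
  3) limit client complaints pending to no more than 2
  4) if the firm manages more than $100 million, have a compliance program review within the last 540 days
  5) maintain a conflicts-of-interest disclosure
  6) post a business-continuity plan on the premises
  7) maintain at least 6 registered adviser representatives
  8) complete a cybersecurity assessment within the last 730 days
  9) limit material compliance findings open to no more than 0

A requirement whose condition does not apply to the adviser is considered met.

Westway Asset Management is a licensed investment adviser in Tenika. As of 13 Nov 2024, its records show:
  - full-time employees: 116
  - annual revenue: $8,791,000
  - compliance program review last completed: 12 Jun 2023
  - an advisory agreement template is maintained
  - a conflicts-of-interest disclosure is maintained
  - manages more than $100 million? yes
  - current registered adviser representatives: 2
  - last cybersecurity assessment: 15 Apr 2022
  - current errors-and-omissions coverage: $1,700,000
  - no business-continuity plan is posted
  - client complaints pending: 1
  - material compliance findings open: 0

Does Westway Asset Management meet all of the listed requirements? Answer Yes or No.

No

1. errors-and-omissions coverage $1,700,000 < $1,725,000 → not met
2. advisory agreement template present → met
3. client complaints pending 1 ≤ 2 → met
4. condition 'manages more than $100 million' holds; compliance program review 520 days ago vs limit 540 → met
5. conflicts-of-interest disclosure present → met
6. business-continuity plan absent → not met
7. registered adviser representatives 2 < 6 → not met
8. cybersecurity assessment 943 days ago vs limit 730 → not met
9. material compliance findings open 0 ≤ 0 → met
Not met: 1, 6, 7, 8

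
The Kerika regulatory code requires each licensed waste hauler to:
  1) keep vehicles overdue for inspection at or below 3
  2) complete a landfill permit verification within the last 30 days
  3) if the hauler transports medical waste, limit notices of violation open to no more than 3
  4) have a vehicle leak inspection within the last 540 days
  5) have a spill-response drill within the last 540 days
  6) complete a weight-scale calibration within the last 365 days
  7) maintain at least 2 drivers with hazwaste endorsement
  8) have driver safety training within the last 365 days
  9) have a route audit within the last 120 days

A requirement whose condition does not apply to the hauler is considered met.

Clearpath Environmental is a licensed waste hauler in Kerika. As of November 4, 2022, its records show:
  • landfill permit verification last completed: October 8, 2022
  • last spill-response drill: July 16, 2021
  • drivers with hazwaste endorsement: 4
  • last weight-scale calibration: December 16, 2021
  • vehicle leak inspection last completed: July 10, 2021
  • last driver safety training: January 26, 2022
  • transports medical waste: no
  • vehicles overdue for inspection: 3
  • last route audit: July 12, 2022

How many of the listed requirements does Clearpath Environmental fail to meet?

0

1. vehicles overdue for inspection 3 ≤ 3 → met
2. landfill permit verification 27 days ago vs limit 30 → met
3. condition 'transports medical waste' does not hold → requirement n/a → met
4. vehicle leak inspection 482 days ago vs limit 540 → met
5. spill-response drill 476 days ago vs limit 540 → met
6. weight-scale calibration 323 days ago vs limit 365 → met
7. drivers with hazwaste endorsement 4 ≥ 2 → met
8. driver safety training 282 days ago vs limit 365 → met
9. route audit 115 days ago vs limit 120 → met
Not met: 0 of 9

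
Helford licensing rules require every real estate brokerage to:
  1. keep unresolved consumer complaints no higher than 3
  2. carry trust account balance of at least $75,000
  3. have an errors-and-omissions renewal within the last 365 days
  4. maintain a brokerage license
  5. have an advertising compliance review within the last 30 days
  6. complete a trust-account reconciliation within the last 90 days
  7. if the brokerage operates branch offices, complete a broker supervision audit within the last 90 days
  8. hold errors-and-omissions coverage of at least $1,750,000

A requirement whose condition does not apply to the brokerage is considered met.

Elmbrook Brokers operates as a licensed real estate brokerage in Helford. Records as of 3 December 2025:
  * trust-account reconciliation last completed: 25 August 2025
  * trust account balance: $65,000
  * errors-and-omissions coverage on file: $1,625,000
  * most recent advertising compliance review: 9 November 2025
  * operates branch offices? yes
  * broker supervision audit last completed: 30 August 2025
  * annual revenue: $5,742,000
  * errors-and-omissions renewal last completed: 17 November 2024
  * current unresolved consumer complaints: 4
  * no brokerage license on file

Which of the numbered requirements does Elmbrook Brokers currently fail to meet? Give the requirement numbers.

1, 2, 3, 4, 6, 7, 8

1. unresolved consumer complaints 4 > 3 → not met
2. trust account balance $65,000 < $75,000 → not met
3. errors-and-omissions renewal 381 days ago vs limit 365 → not met
4. brokerage license absent → not met
5. advertising compliance review 24 days ago vs limit 30 → met
6. trust-account reconciliation 100 days ago vs limit 90 → not met
7. condition 'operates branch offices' holds; broker supervision audit 95 days ago vs limit 90 → not met
8. errors-and-omissions coverage $1,625,000 < $1,750,000 → not met
Not met: 1, 2, 3, 4, 6, 7, 8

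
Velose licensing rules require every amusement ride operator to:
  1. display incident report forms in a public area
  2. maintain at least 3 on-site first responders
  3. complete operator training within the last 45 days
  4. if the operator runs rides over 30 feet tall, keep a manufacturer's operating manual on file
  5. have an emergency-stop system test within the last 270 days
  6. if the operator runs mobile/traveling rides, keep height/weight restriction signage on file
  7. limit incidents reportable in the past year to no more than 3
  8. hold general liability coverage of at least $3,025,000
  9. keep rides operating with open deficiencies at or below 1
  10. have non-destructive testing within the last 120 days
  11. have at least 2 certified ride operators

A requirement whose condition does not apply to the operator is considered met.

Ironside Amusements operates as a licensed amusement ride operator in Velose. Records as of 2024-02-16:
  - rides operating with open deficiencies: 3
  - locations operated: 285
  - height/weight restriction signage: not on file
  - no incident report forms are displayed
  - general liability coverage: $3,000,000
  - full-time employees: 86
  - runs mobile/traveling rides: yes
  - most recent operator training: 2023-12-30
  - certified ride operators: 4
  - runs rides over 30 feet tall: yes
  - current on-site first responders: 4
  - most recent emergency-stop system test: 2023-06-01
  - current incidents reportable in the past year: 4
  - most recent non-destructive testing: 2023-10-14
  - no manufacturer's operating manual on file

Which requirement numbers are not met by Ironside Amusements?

1, 3, 4, 6, 7, 8, 9, 10

1. incident report forms absent → not met
2. on-site first responders 4 ≥ 3 → met
3. operator training 48 days ago vs limit 45 → not met
4. condition 'runs rides over 30 feet tall' holds; manufacturer's operating manual absent → not met
5. emergency-stop system test 260 days ago vs limit 270 → met
6. condition 'runs mobile/traveling rides' holds; height/weight restriction signage absent → not met
7. incidents reportable in the past year 4 > 3 → not met
8. general liability coverage $3,000,000 < $3,025,000 → not met
9. rides operating with open deficiencies 3 > 1 → not met
10. non-destructive testing 125 days ago vs limit 120 → not met
11. certified ride operators 4 ≥ 2 → met
Not met: 1, 3, 4, 6, 7, 8, 9, 10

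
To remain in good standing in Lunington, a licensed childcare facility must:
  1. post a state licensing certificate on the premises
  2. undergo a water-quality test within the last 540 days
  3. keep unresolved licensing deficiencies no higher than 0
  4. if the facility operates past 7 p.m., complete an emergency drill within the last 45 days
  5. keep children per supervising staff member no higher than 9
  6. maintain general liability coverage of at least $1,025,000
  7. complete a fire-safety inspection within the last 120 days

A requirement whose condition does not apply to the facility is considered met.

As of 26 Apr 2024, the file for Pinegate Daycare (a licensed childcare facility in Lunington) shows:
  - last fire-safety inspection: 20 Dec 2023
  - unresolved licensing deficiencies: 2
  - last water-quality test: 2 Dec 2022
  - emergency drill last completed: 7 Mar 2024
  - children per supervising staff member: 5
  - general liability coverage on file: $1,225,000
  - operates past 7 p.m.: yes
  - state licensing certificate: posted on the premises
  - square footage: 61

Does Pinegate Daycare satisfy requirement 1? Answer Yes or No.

Yes

1. state licensing certificate present → met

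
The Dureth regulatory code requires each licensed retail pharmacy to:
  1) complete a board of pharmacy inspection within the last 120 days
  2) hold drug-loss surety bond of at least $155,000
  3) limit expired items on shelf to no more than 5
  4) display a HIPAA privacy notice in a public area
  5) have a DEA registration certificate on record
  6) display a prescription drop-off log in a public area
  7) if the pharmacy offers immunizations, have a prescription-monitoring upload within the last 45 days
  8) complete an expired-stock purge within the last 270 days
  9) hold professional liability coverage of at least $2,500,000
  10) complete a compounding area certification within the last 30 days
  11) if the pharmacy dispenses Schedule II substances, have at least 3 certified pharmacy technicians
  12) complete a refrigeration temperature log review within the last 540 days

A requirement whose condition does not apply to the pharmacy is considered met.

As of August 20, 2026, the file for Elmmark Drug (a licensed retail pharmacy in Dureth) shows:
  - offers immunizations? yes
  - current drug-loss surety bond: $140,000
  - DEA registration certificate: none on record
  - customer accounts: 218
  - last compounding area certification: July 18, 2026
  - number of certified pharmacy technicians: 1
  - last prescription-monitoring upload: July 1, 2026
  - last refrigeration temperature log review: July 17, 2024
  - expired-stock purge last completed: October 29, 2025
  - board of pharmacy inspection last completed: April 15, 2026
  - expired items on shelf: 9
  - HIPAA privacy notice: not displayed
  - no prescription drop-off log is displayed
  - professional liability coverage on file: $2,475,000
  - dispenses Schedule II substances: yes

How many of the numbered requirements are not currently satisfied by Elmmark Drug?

1. board of pharmacy inspection 127 days ago vs limit 120 → not met
2. drug-loss surety bond $140,000 < $155,000 → not met
3. expired items on shelf 9 > 5 → not met
4. HIPAA privacy notice absent → not met
5. DEA registration certificate absent → not met
6. prescription drop-off log absent → not met
7. condition 'offers immunizations' holds; prescription-monitoring upload 50 days ago vs limit 45 → not met
8. expired-stock purge 295 days ago vs limit 270 → not met
9. professional liability coverage $2,475,000 < $2,500,000 → not met
10. compounding area certification 33 days ago vs limit 30 → not met
11. condition 'dispenses Schedule II substances' holds; certified pharmacy technicians 1 < 3 → not met
12. refrigeration temperature log review 764 days ago vs limit 540 → not met
Not met: 12 of 12

12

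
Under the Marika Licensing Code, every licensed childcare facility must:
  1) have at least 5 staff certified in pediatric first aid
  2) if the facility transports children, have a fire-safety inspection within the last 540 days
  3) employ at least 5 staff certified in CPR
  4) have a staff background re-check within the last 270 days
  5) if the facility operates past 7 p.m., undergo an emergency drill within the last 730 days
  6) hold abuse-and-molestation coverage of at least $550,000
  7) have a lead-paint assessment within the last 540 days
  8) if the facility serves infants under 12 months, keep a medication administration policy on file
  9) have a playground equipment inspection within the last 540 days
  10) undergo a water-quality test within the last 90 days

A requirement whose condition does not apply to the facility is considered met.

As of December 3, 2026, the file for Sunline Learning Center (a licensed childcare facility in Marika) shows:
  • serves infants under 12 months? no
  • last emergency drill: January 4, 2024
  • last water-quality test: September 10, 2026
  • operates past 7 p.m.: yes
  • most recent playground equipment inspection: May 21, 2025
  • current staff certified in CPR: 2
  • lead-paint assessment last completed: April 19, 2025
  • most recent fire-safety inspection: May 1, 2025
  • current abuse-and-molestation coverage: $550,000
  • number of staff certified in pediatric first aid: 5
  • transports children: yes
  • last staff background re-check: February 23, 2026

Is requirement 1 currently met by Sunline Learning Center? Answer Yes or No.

1. staff certified in pediatric first aid 5 ≥ 5 → met

Yes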